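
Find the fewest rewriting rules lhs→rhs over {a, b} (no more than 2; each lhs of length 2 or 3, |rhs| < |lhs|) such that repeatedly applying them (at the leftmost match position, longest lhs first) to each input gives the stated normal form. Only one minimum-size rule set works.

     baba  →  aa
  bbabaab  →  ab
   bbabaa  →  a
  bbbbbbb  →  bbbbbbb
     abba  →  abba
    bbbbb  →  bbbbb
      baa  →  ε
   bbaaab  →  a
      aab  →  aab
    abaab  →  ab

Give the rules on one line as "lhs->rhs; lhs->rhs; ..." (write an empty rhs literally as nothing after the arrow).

  | baba => aa
  | bbabaab => baaab => ab
  | bbabaa => baaa => a
  | bbbbbbb

baa->; bab->a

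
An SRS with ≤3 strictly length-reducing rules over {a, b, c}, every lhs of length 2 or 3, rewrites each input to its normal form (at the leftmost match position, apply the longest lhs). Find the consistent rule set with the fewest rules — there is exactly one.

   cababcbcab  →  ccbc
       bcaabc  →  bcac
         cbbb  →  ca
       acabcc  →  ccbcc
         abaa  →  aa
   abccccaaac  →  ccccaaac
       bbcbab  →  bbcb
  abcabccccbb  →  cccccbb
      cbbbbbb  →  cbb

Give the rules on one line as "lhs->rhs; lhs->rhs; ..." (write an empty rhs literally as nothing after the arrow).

  | cababcbcab => cabcbcab => ccbcab => ccbc
  | bcaabc => bcac
  | cbbb => ca
  | acabcc => ccbcc

ab->; aca->cc; bbb->a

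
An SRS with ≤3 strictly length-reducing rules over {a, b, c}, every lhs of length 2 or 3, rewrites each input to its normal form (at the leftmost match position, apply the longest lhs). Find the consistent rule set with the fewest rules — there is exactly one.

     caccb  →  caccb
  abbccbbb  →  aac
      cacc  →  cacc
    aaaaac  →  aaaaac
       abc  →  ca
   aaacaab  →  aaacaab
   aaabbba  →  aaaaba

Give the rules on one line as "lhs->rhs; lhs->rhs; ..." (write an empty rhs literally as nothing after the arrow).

  | caccb
  | abbccbbb => aaccbbb => aaccab => aac
  | cacc
  | aaaaac

abc->ca; bb->a; cab->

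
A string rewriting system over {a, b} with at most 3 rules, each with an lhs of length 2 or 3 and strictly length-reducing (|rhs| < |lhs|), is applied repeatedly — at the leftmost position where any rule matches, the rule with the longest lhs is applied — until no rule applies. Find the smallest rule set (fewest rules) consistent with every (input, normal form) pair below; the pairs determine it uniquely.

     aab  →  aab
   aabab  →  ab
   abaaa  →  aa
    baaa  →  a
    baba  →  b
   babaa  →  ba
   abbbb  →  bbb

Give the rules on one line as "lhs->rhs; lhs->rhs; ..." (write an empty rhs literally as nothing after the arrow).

  | aab
  | aabab => ab
  | abaaa => aa
  | baaa => a

aba->; abb->b; baa->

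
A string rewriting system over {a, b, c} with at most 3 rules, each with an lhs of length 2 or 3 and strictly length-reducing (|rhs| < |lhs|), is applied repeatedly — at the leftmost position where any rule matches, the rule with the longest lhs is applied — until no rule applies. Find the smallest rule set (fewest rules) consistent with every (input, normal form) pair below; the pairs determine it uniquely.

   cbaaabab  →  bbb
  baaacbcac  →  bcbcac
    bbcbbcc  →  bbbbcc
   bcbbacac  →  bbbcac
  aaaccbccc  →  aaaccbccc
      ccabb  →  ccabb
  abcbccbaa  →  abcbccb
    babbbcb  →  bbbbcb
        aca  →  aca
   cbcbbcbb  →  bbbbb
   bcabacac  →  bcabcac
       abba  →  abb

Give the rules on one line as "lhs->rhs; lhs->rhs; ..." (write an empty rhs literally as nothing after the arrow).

ba->b; cbb->bb

  | cbaaabab => cbaabab => cbabab => cbbab => bbab => bbb
  | baaacbcac => baacbcac => bacbcac => bcbcac
  | bbcbbcc => bbbbcc
  | bcbbacac => bbbacac => bbbcac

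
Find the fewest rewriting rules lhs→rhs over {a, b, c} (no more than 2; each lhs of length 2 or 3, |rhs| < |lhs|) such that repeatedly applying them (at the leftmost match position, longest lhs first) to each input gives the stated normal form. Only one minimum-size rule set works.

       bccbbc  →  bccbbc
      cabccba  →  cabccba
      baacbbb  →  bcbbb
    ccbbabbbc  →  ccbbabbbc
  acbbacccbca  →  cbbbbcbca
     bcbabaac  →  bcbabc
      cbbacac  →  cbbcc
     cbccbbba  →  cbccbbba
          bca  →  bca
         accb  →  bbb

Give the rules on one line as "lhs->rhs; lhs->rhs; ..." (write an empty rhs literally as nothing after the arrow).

  | bccbbc
  | cabccba
  | baacbbb => bacbbb => bcbbb
  | ccbbabbbc

ac->c; acc->bb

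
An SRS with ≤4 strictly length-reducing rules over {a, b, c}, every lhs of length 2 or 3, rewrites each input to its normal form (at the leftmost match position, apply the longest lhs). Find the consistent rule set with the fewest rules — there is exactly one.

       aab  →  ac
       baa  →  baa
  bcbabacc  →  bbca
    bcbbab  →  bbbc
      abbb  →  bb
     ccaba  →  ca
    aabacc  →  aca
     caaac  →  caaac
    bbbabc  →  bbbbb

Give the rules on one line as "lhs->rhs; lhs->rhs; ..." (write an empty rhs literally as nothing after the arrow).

ab->c; abc->bb; cb->b; cc->

  | aab => ac
  | baa
  | bcbabacc => bbabacc => bbcacc => bbca
  | bcbbab => bbbab => bbbc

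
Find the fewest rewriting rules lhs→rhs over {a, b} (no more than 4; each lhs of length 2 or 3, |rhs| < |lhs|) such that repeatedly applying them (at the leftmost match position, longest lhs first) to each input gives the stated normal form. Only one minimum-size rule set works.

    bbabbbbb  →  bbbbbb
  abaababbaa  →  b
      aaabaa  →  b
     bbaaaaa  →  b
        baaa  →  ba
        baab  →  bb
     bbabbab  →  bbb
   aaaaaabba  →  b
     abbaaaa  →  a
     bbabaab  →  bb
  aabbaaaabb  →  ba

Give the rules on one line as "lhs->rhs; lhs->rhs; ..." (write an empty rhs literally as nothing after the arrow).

  | bbabbbbb => bbbbbb
  | abaababbaa => baababbaa => bbabbaa => bbbaa => bba => b
  | aaabaa => abaa => baa => b
  | bbaaaaa => baaaa => baa => b

aa->; ab->b; abb->a; bba->b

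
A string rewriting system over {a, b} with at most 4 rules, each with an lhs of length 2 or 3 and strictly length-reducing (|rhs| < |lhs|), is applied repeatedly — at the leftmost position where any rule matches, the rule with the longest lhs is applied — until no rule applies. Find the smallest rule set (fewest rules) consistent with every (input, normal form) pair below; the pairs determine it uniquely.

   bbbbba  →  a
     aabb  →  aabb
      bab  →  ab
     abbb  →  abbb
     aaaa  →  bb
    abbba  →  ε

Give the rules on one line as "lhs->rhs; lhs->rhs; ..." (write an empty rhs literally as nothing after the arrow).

  | bbbbba => bbbba => bbba => bba => ba => a
  | aabb
  | bab => ab
  | abbb

aaa->ba; aba->; ba->a; baa->bb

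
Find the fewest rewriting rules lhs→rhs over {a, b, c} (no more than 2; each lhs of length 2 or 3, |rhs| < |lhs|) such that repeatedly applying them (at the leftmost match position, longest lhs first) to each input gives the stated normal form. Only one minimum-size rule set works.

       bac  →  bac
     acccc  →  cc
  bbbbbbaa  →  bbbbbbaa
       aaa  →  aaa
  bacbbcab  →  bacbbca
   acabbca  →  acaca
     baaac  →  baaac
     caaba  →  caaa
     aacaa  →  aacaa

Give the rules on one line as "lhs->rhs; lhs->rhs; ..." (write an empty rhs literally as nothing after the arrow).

ab->a; acc->

  | bac
  | acccc => cc
  | bbbbbbaa
  | aaa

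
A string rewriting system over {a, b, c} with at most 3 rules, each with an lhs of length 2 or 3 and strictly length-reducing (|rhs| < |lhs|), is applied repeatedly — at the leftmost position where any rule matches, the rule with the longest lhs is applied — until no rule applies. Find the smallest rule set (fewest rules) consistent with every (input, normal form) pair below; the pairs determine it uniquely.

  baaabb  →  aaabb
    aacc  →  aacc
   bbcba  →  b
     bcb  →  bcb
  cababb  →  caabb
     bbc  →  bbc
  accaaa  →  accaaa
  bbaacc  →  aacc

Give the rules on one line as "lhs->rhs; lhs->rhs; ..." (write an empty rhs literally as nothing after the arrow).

ba->a; bca->

  | baaabb => aaabb
  | aacc
  | bbcba => bbca => b
  | bcb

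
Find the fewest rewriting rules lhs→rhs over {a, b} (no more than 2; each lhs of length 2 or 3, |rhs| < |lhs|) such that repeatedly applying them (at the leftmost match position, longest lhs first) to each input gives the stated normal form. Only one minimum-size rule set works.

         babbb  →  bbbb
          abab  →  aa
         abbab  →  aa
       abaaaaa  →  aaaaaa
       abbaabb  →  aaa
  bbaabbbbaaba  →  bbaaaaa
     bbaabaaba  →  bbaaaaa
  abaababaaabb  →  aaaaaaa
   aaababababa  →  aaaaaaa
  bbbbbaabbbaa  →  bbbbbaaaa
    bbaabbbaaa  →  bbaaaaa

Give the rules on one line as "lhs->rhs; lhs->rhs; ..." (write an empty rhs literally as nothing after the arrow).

ab->a; bab->bb

  | babbb => bbbb
  | abab => aab => aa
  | abbab => abab => aab => aa
  | abaaaaa => aaaaaa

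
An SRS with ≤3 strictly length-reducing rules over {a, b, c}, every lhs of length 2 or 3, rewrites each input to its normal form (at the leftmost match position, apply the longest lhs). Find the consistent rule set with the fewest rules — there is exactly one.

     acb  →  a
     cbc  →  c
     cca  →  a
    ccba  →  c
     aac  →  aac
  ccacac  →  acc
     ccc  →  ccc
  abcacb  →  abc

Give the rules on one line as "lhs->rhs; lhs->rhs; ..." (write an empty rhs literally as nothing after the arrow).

ca->c; cb->; cca->a

  | acb => a
  | cbc => c
  | cca => a
  | ccba => ca => c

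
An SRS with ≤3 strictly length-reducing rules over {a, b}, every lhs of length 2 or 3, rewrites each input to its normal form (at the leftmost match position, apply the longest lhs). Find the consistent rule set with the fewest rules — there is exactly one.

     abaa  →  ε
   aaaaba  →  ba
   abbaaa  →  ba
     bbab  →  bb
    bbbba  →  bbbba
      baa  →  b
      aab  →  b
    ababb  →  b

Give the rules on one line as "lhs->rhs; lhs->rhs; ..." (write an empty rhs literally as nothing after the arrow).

aa->; ab->

  | abaa => aa => ε
  | aaaaba => aaba => ba
  | abbaaa => baaa => ba
  | bbab => bb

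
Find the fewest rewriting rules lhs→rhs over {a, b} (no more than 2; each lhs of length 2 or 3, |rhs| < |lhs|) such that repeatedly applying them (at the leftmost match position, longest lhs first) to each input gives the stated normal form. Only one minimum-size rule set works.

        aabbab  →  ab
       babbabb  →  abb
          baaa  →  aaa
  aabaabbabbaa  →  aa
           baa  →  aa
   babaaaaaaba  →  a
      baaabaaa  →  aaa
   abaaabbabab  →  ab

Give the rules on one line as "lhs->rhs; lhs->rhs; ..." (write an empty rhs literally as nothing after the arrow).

aba->ba; ba->a

  | aabbab => aabab => abab => bab => ab
  | babbabb => abbabb => ababb => babb => abb
  | baaa => aaa
  | aabaabbabbaa => abaabbabbaa => baabbabbaa => aabbabbaa => aababbaa => ababbaa => babbaa => abbaa => abaa => baa => aa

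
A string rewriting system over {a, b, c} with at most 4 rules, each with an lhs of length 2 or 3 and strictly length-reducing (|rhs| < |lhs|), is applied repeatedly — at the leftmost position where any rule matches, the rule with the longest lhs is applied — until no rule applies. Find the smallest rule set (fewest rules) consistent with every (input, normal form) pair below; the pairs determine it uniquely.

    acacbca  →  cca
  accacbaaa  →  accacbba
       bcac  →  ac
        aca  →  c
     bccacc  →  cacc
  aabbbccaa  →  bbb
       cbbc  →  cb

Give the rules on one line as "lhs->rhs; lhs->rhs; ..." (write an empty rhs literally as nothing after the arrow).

aa->b; aca->c; bc->

  | acacbca => ccbca => cca
  | accacbaaa => accacbba
  | bcac => ac
  | aca => c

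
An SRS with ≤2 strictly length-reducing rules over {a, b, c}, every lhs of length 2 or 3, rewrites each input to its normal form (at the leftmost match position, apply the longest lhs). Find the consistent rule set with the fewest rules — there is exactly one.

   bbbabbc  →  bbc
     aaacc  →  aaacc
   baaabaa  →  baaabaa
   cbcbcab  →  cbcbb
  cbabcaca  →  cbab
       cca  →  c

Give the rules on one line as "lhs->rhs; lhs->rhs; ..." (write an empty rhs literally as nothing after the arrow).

bbb->c; ca->

  | bbbabbc => cabbc => bbc
  | aaacc
  | baaabaa
  | cbcbcab => cbcbb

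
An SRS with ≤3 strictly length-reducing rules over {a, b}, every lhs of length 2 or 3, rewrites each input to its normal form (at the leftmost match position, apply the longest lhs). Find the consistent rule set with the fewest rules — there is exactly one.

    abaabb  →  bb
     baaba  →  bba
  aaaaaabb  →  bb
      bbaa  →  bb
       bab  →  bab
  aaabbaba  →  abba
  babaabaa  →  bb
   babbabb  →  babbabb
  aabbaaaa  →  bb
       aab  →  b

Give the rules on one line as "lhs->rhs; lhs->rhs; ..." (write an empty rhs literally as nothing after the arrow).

aa->; aba->a

  | abaabb => aabb => bb
  | baaba => bba
  | aaaaaabb => aaaabb => aabb => bb
  | bbaa => bb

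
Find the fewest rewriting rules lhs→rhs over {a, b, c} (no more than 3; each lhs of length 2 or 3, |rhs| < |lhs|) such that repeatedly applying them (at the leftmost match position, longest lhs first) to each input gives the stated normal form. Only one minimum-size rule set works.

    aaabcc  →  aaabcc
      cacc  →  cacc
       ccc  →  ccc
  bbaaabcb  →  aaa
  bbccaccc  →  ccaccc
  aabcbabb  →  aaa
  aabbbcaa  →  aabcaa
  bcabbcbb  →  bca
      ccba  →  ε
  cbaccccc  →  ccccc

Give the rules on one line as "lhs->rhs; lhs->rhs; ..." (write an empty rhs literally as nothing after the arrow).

  | aaabcc
  | cacc
  | ccc
  | bbaaabcb => aaabcb => aaabb => aaa

ba->; bb->; cb->b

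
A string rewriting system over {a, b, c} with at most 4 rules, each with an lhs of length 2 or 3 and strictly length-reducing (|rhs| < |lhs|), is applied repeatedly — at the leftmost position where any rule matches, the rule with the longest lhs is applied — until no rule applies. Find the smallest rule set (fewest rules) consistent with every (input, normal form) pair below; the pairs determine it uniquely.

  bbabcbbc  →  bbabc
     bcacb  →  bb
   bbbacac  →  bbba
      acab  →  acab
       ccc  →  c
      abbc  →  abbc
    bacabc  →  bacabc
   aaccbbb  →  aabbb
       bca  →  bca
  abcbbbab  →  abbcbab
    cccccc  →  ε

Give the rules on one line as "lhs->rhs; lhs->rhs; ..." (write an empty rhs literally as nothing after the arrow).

bcc->c; cac->; cbb->bc; cc->

  | bbabcbbc => bbabbcc => bbabc
  | bcacb => bb
  | bbbacac => bbba
  | acab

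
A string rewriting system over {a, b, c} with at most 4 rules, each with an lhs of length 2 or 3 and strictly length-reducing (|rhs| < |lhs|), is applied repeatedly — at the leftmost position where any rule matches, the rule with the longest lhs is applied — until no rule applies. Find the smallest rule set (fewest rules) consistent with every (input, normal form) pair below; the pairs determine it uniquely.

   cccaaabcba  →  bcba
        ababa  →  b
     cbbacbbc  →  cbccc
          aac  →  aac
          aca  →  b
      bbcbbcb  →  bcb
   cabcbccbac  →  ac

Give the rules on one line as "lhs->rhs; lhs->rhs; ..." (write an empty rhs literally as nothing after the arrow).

  | cccaaabcba => ccbaabcba => aabcba => abcba => bcba
  | ababa => baba => bba => ca => b
  | cbbacbbc => ccacbbc => cbcbbc => cbccc
  | aac

ab->b; bb->c; ca->b; ccb->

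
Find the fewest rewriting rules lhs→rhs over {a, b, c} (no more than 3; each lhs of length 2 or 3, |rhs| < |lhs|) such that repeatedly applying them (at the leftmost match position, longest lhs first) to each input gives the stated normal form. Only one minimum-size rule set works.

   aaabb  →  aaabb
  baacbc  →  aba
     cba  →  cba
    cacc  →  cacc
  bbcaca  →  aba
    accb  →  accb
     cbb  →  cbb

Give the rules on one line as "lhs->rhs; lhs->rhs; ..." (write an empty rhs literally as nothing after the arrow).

  | aaabb
  | baacbc => bcbbc => abbc => aba
  | cba
  | cacc

aac->cb; bc->a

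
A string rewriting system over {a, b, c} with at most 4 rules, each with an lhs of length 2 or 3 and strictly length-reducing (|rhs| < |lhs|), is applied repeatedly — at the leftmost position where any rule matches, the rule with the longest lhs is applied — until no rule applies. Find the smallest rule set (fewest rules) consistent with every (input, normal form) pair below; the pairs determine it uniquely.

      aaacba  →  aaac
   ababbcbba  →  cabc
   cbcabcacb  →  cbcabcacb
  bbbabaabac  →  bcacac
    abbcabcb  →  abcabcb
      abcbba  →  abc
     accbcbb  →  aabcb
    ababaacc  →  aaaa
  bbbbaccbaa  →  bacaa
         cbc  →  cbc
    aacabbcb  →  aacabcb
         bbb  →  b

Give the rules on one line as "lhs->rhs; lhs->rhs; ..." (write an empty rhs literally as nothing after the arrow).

aba->ca; bb->b; cba->c; cc->a

  | aaacba => aaac
  | ababbcbba => cabbcbba => cabcbba => cabcba => cabc
  | cbcabcacb
  | bbbabaabac => bbabaabac => babaabac => bcaabac => bcacac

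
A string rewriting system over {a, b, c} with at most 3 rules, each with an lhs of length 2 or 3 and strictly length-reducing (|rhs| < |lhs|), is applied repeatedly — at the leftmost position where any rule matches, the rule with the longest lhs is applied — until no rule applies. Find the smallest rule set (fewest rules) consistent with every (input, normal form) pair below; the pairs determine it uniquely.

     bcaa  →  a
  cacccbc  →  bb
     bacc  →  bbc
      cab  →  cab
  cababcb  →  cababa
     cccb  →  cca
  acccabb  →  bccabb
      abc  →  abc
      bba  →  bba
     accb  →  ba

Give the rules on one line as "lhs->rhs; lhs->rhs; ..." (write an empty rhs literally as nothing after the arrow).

  | bcaa => a
  | cacccbc => cbccbc => accbc => bcbc => bac => bb
  | bacc => bbc
  | cab

ac->b; bca->; cb->a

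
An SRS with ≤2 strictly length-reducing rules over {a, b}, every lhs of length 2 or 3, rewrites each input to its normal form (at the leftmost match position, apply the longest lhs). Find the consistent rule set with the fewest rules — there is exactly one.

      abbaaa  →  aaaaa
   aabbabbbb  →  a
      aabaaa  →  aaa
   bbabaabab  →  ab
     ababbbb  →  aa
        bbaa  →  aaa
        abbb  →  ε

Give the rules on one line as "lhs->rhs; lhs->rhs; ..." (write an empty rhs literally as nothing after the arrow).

  | abbaaa => aaaaa
  | aabbabbbb => babbbb => baabb => bb => a
  | aabaaa => aaa
  | bbabaabab => aabaabab => aabab => ab

aab->; bb->a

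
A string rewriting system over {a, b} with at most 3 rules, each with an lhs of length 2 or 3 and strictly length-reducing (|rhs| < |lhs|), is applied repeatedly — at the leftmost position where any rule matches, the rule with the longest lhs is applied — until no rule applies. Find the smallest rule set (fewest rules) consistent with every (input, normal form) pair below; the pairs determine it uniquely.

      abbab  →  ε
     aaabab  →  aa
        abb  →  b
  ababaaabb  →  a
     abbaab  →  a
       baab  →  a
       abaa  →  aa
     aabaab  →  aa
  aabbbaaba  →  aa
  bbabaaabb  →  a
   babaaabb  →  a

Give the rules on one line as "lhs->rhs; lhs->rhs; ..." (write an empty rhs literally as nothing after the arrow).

ab->; ba->a

  | abbab => bab => ab => ε
  | aaabab => aaab => aa
  | abb => b
  | ababaaabb => abaaabb => aaabb => aab => a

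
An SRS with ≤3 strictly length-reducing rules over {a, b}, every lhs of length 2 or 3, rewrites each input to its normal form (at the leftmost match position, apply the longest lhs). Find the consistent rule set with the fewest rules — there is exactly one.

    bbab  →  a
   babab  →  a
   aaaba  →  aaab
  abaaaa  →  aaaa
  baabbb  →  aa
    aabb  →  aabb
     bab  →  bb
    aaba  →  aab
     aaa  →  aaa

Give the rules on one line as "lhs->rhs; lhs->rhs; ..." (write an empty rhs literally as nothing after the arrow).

ba->b; baa->a; bbb->a

  | bbab => bbb => a
  | babab => bbab => bbb => a
  | aaaba => aaab
  | abaaaa => aaaa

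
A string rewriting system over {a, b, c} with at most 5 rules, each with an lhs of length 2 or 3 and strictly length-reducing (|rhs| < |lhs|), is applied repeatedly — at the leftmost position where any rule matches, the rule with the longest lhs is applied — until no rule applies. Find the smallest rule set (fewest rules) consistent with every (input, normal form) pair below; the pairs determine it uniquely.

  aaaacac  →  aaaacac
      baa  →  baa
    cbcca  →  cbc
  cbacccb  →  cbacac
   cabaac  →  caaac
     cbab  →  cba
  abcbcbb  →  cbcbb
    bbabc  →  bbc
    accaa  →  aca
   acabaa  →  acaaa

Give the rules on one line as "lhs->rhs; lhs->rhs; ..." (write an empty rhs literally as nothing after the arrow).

ab->a; abc->c; cca->c; ccb->ac

  | aaaacac
  | baa
  | cbcca => cbc
  | cbacccb => cbacac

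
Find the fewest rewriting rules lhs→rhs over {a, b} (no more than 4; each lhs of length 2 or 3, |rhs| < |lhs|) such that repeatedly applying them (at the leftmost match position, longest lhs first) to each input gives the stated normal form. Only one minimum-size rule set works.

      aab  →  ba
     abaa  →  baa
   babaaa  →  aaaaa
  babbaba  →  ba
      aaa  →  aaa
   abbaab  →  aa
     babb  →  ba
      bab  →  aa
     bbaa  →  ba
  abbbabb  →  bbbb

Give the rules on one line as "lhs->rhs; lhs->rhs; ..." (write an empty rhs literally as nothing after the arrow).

aab->ba; ab->b; bab->aa; bba->b

  | aab => ba
  | abaa => baa
  | babaaa => aaaaa
  | babbaba => aababa => baaba => bbaa => ba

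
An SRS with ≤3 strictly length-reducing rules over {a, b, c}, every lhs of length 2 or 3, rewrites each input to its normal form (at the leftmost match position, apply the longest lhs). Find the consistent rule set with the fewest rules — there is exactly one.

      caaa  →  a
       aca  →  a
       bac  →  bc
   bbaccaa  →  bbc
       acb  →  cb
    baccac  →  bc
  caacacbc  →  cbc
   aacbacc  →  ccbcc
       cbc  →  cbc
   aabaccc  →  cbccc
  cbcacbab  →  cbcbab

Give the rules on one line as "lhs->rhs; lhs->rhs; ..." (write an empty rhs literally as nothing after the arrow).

aa->c; ac->c; ca->a

  | caaa => aaa => ca => a
  | aca => ca => a
  | bac => bc
  | bbaccaa => bbccaa => bbcaa => bbaa => bbc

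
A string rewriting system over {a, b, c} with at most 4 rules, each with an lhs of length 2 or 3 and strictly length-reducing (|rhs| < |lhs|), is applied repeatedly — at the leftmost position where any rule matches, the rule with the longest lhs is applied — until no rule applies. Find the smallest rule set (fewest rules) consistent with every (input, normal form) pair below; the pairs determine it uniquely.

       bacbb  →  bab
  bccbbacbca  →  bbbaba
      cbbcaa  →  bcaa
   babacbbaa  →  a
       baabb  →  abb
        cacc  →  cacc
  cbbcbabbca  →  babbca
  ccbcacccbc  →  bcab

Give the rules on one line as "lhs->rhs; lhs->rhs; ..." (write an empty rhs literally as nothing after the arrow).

  | bacbb => bab
  | bccbbacbca => bbbacbca => bbbaba
  | cbbcaa => bcaa
  | babacbbaa => bababaa => babaa => baa => a

baa->a; cb->; cbc->b; ccb->b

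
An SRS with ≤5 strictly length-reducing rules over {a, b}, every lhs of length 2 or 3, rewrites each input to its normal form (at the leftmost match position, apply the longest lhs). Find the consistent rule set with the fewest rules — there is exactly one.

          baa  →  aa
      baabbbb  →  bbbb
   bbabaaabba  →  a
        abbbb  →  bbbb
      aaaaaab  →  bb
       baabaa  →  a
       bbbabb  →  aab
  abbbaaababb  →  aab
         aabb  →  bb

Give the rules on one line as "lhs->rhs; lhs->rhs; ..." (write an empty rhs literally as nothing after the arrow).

aaa->b; abb->bb; ba->a; bab->aa

  | baa => aa
  | baabbbb => aabbbb => abbbb => bbbb
  | bbabaaabba => baaaaabba => aaaaabba => baabba => aabba => abba => bba => ba => a
  | abbbb => bbbb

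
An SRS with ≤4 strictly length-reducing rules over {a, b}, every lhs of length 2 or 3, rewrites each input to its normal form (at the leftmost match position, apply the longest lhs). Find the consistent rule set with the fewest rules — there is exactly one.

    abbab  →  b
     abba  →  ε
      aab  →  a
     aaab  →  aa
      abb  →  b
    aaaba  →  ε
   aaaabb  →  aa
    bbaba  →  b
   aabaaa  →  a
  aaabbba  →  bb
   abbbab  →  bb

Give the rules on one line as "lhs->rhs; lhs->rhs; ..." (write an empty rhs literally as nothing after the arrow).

  | abbab => bab => b
  | abba => ba => ε
  | aab => a
  | aaab => aa

ab->; aba->bb; ba->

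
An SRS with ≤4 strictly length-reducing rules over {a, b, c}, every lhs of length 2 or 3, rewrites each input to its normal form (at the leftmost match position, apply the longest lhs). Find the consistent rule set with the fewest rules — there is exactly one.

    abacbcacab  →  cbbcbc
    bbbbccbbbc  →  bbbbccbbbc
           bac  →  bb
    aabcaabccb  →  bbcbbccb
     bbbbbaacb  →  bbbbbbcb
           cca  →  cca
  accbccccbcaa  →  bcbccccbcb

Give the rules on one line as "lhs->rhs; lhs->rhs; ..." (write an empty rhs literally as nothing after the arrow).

aa->b; ab->c; ac->b

  | abacbcacab => cacbcacab => cbbcacab => cbbcbab => cbbcbc
  | bbbbccbbbc
  | bac => bb
  | aabcaabccb => bbcaabccb => bbcbbccb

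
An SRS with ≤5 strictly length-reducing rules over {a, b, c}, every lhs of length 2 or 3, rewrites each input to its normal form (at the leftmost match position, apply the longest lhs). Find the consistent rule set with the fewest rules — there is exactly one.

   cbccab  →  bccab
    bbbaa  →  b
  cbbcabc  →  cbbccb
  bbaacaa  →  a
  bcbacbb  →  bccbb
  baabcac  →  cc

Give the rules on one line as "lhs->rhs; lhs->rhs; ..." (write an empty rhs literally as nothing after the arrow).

abc->cb; ba->; caa->a; cbc->bc

  | cbccab => bccab
  | bbbaa => bba => b
  | cbbcabc => cbbccb
  | bbaacaa => bacaa => caa => a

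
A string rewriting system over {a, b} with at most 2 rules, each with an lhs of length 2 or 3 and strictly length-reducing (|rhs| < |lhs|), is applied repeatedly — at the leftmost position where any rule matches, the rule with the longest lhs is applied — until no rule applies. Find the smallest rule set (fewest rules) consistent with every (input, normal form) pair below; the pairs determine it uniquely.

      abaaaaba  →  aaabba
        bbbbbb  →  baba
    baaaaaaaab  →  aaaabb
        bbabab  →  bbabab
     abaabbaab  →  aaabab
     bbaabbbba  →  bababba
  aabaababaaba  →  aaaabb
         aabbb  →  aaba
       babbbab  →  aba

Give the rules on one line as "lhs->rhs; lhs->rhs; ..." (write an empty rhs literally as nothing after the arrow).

  | abaaaaba => aabaaba => aaabba
  | bbbbbb => babbb => baba
  | baaaaaaaab => abaaaaaab => aabaaaab => aaabaab => aaaabb
  | bbabab

baa->ab; bbb->ba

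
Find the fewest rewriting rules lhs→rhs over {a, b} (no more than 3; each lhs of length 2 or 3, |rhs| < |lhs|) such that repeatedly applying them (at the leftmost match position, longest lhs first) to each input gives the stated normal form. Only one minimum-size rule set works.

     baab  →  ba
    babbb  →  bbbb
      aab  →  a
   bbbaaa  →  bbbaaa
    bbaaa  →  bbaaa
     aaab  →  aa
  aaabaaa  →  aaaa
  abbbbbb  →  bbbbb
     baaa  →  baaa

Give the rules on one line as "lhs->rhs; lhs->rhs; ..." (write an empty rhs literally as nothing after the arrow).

  | baab => ba
  | babbb => bbbb
  | aab => a
  | bbbaaa

ab->; aba->; bab->bb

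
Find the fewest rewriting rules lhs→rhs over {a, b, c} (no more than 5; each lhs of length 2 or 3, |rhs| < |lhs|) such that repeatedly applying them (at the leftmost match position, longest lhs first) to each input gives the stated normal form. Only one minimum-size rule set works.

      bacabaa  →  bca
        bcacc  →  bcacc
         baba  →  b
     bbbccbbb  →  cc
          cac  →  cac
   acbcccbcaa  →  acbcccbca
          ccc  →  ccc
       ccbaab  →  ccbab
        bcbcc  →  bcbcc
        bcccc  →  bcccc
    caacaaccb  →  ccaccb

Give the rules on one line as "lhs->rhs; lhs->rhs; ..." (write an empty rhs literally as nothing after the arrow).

aa->a; aba->; aca->ca; bbb->

  | bacabaa => bcabaa => bca
  | bcacc
  | baba => b
  | bbbccbbb => ccbbb => cc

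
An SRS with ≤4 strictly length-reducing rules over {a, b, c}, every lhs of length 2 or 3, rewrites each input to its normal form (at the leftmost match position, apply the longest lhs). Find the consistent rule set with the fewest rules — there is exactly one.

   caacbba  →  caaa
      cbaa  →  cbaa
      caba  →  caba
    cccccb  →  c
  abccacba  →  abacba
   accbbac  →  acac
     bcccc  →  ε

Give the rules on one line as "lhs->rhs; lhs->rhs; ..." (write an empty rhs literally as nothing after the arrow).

bb->c; cc->; ccc->b

  | caacbba => caacca => caaa
  | cbaa
  | caba
  | cccccb => bccb => bb => c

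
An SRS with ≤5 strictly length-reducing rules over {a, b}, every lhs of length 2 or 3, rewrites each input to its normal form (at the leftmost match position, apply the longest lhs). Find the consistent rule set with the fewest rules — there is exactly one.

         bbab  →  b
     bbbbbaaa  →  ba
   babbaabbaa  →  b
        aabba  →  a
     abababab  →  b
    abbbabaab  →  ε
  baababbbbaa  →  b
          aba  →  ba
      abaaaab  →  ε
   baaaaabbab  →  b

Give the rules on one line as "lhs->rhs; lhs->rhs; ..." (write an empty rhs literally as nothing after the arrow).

aa->b; ab->b; bb->b; bbb->

  | bbab => bab => bb => b
  | bbbbbaaa => bbaaa => baaa => bba => ba
  | babbaabbaa => bbbaabbaa => aabbaa => bbbaa => aa => b
  | aabba => bbba => a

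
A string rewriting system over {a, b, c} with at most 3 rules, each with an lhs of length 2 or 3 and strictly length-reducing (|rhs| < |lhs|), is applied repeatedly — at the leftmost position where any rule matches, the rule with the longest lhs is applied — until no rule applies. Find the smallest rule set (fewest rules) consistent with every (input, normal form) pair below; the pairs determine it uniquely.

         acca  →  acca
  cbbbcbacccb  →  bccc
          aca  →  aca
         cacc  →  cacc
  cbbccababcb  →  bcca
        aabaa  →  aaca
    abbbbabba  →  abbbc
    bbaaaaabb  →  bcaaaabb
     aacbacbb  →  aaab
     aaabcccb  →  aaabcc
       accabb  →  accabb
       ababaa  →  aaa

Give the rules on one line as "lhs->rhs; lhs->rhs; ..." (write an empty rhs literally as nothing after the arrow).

ba->c; cb->

  | acca
  | cbbbcbacccb => bbcbacccb => bbacccb => bccccb => bccc
  | aca
  | cacc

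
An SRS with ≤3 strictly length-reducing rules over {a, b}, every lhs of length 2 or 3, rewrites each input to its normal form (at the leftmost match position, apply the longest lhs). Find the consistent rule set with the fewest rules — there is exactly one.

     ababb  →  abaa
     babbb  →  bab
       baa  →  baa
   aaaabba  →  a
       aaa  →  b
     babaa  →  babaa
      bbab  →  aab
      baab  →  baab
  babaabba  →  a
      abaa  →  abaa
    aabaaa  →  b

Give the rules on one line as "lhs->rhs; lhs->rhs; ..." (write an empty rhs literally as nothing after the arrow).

  | ababb => abaa
  | babbb => bab
  | baa
  | aaaabba => babba => baaa => bb => a

aaa->b; bb->a; bbb->b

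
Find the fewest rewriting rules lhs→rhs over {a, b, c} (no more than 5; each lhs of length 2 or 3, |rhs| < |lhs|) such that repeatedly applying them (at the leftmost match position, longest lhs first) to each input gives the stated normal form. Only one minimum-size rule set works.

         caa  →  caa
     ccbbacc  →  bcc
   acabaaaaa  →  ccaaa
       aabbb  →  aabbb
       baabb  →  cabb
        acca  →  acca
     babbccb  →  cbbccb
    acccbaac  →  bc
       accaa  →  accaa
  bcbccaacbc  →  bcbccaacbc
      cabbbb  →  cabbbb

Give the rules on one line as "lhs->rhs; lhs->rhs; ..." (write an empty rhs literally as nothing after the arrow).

aca->b; ba->c; bba->cb; ccc->

  | caa
  | ccbbacc => cccbcc => bcc
  | acabaaaaa => bbaaaaa => cbaaaa => ccaaa
  | aabbb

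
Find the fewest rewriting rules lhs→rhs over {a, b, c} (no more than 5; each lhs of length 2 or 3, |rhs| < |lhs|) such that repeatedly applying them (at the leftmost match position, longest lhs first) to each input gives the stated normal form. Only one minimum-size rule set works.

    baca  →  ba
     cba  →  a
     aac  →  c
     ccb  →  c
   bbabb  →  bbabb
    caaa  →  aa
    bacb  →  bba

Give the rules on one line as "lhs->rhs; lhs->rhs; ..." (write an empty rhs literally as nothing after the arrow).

aac->c; acb->ba; ca->; cb->

  | baca => ba
  | cba => a
  | aac => c
  | ccb => c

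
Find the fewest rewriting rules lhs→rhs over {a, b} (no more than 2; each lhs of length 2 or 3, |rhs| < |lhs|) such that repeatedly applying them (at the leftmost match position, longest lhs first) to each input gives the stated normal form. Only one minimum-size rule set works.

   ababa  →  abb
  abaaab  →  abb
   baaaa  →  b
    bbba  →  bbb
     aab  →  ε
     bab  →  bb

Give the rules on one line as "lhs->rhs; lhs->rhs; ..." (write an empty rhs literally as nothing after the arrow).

aab->; ba->b

  | ababa => abba => abb
  | abaaab => abaab => abab => abb
  | baaaa => baaa => baa => ba => b
  | bbba => bbb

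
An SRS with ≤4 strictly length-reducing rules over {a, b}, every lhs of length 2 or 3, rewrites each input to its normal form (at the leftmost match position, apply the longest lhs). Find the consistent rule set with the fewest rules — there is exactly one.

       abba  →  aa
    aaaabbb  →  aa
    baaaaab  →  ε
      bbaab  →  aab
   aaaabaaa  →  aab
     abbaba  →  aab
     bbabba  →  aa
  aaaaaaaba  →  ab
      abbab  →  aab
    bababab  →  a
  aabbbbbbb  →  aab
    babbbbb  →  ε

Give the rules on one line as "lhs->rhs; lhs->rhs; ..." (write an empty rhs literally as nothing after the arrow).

  | abba => aa
  | aaaabbb => aabbb => aa
  | baaaaab => baaaab => baaab => baab => bab => bb => ε
  | bbaab => aab

aaa->a; ba->b; bb->; bbb->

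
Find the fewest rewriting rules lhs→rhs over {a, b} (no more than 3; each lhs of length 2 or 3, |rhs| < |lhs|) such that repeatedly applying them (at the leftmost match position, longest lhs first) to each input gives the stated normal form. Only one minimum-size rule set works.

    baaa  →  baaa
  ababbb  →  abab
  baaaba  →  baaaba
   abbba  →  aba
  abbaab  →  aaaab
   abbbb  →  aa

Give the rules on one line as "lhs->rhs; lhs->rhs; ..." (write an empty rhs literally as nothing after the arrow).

bb->a; bbb->b

  | baaa
  | ababbb => abab
  | baaaba
  | abbba => aba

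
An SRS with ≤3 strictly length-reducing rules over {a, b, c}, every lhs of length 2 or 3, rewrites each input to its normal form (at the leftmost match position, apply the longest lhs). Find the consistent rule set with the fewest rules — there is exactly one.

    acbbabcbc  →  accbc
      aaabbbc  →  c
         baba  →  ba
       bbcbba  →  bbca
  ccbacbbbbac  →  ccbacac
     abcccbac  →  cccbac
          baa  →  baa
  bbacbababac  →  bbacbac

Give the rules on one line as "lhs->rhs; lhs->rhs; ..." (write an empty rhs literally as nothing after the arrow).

ab->; cbb->c

  | acbbabcbc => acabcbc => accbc
  | aaabbbc => aabbc => abc => c
  | baba => ba
  | bbcbba => bbca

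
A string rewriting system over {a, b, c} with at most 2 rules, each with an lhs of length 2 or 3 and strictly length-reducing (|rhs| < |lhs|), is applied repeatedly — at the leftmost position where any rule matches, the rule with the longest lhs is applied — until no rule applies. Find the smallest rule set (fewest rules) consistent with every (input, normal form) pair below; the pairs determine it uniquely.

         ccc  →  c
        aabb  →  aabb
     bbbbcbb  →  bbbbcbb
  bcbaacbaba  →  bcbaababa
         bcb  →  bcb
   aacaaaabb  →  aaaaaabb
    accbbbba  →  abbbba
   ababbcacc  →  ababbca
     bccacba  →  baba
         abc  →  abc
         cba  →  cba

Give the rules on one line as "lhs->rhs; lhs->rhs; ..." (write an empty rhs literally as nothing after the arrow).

  | ccc => c
  | aabb
  | bbbbcbb
  | bcbaacbaba => bcbaababa

ac->a; cc->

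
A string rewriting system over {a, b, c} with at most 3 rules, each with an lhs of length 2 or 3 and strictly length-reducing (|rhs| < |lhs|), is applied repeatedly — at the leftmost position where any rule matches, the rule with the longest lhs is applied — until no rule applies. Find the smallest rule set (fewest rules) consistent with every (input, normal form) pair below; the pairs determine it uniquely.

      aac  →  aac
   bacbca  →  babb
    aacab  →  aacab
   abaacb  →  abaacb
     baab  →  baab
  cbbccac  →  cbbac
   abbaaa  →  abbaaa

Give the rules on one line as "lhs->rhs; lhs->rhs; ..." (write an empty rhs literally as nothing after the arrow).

bc->b; cba->bb

  | aac
  | bacbca => bacba => babb
  | aacab
  | abaacb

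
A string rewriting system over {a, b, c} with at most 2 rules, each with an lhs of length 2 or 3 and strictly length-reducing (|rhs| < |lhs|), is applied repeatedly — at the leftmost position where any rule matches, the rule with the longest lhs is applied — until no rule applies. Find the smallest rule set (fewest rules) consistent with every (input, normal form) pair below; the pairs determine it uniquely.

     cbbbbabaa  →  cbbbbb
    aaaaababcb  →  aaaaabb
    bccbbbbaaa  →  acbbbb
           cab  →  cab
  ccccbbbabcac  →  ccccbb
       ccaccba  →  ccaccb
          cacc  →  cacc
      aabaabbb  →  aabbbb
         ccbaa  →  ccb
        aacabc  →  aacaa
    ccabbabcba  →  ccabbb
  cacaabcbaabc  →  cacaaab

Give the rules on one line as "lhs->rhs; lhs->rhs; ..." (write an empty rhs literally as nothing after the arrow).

ba->b; bc->a

  | cbbbbabaa => cbbbbbaa => cbbbbba => cbbbbb
  | aaaaababcb => aaaaabbcb => aaaaabab => aaaaabb
  | bccbbbbaaa => acbbbbaaa => acbbbbaa => acbbbba => acbbbb
  | cab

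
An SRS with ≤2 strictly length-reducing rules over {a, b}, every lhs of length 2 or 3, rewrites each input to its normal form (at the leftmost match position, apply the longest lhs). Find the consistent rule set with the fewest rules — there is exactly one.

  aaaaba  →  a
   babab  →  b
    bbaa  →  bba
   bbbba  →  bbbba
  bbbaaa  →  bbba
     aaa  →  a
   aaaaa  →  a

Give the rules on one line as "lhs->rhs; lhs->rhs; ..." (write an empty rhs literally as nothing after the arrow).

  | aaaaba => aaaba => aaba => aba => a
  | babab => bab => b
  | bbaa => bba
  | bbbba

aa->a; ab->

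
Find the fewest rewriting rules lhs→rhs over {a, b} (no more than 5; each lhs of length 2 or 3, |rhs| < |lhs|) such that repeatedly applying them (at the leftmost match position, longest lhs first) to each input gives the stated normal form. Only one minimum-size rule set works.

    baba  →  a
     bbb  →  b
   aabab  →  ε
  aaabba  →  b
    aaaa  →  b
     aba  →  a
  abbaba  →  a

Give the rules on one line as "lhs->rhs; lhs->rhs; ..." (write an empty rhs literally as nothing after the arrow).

  | baba => bba => a
  | bbb => b
  | aabab => bbab => ab => ε
  | aaabba => babba => bbba => ba => b

aa->b; ab->; ba->b; bb->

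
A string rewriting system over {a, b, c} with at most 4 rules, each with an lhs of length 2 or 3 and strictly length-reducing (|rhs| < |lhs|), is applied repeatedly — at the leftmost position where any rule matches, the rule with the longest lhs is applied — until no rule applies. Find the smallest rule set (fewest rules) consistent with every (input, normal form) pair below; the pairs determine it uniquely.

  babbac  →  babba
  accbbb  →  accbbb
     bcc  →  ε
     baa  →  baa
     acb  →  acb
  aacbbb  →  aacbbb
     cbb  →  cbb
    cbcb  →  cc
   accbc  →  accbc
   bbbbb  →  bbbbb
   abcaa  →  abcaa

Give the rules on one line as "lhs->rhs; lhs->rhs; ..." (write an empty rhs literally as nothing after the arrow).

  | babbac => babba
  | accbbb
  | bcc => ε
  | baa

bac->ba; bcb->c; bcc->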